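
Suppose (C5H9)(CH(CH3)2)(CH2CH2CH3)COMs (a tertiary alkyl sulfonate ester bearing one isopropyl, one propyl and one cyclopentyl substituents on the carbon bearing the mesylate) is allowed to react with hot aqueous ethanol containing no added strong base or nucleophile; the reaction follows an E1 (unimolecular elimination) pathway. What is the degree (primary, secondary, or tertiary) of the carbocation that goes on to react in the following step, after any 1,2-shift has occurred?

Step 1: The C–O bond breaks with both electrons going to the mesylate; MsO⁻ leaves and a tertiary carbocation remains.
No single 1,2-shift to an adjacent carbon would give a more-substituted cation, so no rearrangement occurs.

tertiary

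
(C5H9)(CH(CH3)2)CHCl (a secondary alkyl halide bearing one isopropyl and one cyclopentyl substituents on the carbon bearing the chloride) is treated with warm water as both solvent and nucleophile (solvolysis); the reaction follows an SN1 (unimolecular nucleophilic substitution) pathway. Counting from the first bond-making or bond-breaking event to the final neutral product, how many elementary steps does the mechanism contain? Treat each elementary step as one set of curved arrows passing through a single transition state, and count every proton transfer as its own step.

Step 1: Unassisted departure of Cl⁻ (taking the C–Cl bonding pair) generates a secondary carbocation.
Step 2: A hydride (H with its bonding pair) migrates from the adjacent isopropyl carbon to the cationic centre — a 1,2-hydride shift — upgrading the secondary cation to a tertiary one.
Step 3: A lone pair on the oxygen of H2O attacks the carbocation, forming a new C–O σ-bond and an oxonium ion.
Step 4: A second solvent molecule removes the proton on oxygen, giving the neutral alcohol product.
Total: 4 elementary steps.

4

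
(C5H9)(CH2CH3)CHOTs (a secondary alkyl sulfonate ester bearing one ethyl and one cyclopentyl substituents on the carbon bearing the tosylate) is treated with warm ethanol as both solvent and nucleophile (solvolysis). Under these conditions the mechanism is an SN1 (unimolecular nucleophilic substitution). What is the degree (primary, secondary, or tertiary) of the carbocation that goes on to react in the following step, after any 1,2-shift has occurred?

Step 1: Ionisation: the C–O σ-bond cleaves heterolytically; both bonding electrons depart with TsO⁻, leaving a secondary carbocation at the α-carbon.
Step 2: Carbocation rearrangement: a 1,2-hydride shift from the adjacent cyclopentyl carbon converts the initially-formed secondary cation into the more stable tertiary cation.
The cation rearranges from secondary to tertiary via a 1,2-hydride shift from the adjacent cyclopentyl carbon; the tertiary cation is what reacts next.

tertiary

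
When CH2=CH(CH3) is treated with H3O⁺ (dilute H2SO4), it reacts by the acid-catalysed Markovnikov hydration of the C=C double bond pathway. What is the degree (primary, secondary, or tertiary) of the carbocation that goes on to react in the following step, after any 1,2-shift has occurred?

secondary

Step 1: Electrophilic addition begins with the π(C=C) electrons forming a bond to the proton of H3O⁺. Following Markovnikov's rule, the resulting cation is secondary. H2O is released.
No single 1,2-shift to an adjacent carbon would give a more-substituted cation, so no rearrangement occurs.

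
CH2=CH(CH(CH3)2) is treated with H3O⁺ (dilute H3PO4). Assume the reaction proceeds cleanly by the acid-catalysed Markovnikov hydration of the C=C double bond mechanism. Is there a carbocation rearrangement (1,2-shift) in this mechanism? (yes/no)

The first-formed carbocation is secondary.
The adjacent isopropyl carbon already bears 2 other carbon substituents and has a hydrogen to migrate; after a 1,2-hydride shift from that carbon the positive charge sits on a tertiary centre.
Tertiary is more stable than secondary, so the shift occurs.

yes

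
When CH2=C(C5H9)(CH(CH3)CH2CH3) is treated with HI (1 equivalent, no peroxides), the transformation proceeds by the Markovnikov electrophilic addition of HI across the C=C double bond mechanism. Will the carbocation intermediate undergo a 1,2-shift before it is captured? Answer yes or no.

The first-formed carbocation is tertiary.
No single 1,2-shift to an adjacent carbon would produce a more-substituted cation than the one already present, so no rearrangement occurs.

no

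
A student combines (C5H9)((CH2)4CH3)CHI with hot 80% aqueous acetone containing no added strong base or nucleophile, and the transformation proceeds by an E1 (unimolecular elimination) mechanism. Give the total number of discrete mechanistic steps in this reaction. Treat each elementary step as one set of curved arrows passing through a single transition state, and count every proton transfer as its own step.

3

Step 1: Ionisation: the C–I σ-bond cleaves heterolytically; both bonding electrons depart with I⁻, leaving a secondary carbocation at the α-carbon.
Step 2: A 1,2-hydride shift from the adjacent cyclopentyl carbon moves the positive charge from the secondary centre to an adjacent carbon, generating a more stable tertiary carbocation.
Step 3: Loss of a β-proton to a water molecule of the solvent: the C–H bonding pair collapses toward the cationic carbon to form the C=C π bond, yielding the alkene.
Total: 3 elementary steps.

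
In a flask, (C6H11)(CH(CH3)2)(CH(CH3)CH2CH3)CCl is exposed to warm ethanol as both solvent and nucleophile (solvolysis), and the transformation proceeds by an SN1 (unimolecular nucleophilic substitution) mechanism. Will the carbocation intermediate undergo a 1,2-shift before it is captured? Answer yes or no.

The first-formed carbocation is tertiary.
No single 1,2-shift to an adjacent carbon would produce a more-substituted cation than the one already present, so no rearrangement occurs.

no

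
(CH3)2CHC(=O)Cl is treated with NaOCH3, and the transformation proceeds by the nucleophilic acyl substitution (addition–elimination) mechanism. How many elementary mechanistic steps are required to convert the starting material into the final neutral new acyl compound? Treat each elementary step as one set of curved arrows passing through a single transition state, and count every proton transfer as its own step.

2

Step 1: CH3O⁻ adds to the carbonyl carbon; the C=O π electrons shift onto oxygen and a tetrahedral alkoxide intermediate forms.
Step 2: Collapse of the tetrahedral intermediate: the alkoxide oxygen pushes its lone pair back to re-form C=O while Cl⁻ leaves.
Total: 2 elementary steps.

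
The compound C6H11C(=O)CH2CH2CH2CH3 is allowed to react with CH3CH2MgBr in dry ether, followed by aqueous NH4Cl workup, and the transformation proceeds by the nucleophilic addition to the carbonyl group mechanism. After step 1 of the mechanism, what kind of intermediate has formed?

tetrahedral alkoxide intermediate

Step 1: A lone pair / filled orbital on the carbanion-like carbon of CH3CH2MgBr attacks the electrophilic carbonyl carbon; the π(C=O) electrons shift onto oxygen, producing a tetrahedral alkoxide intermediate.
After step 1 the species present is a tetrahedral alkoxide intermediate.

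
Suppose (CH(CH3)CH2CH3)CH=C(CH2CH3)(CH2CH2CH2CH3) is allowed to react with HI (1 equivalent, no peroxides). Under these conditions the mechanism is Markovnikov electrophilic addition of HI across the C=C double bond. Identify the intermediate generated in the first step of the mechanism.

tertiary carbocation

Step 1: Electrophilic addition begins with the π(C=C) electrons forming a bond to the proton of HI. Following Markovnikov's rule, the resulting cation is tertiary. The H–I bond breaks heterolytically, releasing I⁻.
After step 1 the species present is a tertiary carbocation.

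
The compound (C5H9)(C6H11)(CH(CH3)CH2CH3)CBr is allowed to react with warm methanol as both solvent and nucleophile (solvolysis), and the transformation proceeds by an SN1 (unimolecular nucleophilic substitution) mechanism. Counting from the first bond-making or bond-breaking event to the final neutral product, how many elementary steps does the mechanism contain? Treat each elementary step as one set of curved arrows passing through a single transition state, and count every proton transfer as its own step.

Step 1: Unassisted departure of Br⁻ (taking the C–Br bonding pair) generates a tertiary carbocation.
(No 1,2-shift: no single shift to an adjacent carbon would give a more stable cation.)
Step 2: Nucleophilic capture: the oxygen of CH3OH bonds to the cationic carbon, producing an oxonium-ion intermediate.
Step 3: A second solvent molecule removes the proton on oxygen, giving the neutral ether product.
Total: 3 elementary steps.

3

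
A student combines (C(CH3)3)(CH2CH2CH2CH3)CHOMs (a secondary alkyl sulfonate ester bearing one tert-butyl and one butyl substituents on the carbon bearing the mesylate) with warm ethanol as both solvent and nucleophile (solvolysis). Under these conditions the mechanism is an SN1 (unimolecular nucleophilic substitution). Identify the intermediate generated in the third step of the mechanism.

oxonium ion

Step 1: Rate-determining heterolysis of the C–O bond gives MsO⁻ and a secondary carbocation.
Step 2: A 1,2-methyl shift from the adjacent tert-butyl carbon moves the positive charge from the secondary centre to an adjacent carbon, generating a more stable tertiary carbocation.
Step 3: Nucleophilic capture: the oxygen of CH3CH2OH bonds to the cationic carbon, producing an oxonium-ion intermediate.
After step 3 the species present is an oxonium ion.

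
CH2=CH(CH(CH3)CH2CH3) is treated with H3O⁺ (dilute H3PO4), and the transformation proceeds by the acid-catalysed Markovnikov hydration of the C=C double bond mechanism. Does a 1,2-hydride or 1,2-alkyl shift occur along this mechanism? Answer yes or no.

The first-formed carbocation is secondary.
The adjacent sec-butyl carbon already bears 2 other carbon substituents and has a hydrogen to migrate; after a 1,2-hydride shift from that carbon the positive charge sits on a tertiary centre.
Tertiary is more stable than secondary, so the shift occurs.

yes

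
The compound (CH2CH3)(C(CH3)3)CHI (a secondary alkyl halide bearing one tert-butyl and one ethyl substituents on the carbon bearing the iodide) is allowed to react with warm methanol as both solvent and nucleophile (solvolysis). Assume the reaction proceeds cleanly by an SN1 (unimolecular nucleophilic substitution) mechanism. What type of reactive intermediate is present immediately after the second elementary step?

tertiary carbocation

Step 1: Ionisation: the C–I σ-bond cleaves heterolytically; both bonding electrons depart with I⁻, leaving a secondary carbocation at the α-carbon.
Step 2: A methyl group with its bonding pair migrates from the adjacent tert-butyl carbon to the cationic centre — a 1,2-methyl shift — upgrading the secondary cation to a tertiary one.
After step 2 the species present is a tertiary carbocation.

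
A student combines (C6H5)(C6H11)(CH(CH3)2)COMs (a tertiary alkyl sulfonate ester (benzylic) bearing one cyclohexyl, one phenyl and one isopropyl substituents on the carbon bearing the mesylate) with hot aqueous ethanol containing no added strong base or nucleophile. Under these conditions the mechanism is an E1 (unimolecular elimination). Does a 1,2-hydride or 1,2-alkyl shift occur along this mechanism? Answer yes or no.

no

The first-formed carbocation is tertiary.
No single 1,2-shift to an adjacent carbon would produce a more-substituted cation than the one already present, so no rearrangement occurs.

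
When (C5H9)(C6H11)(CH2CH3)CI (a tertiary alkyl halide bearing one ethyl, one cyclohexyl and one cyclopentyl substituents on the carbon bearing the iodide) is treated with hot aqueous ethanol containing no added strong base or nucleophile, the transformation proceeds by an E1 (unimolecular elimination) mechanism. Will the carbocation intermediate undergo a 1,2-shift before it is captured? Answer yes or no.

no

The first-formed carbocation is tertiary.
No single 1,2-shift to an adjacent carbon would produce a more-substituted cation than the one already present, so no rearrangement occurs.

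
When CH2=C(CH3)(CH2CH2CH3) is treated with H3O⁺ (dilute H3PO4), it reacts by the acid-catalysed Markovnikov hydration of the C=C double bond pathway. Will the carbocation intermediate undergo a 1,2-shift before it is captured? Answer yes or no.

The first-formed carbocation is tertiary.
No single 1,2-shift to an adjacent carbon would produce a more-substituted cation than the one already present, so no rearrangement occurs.

no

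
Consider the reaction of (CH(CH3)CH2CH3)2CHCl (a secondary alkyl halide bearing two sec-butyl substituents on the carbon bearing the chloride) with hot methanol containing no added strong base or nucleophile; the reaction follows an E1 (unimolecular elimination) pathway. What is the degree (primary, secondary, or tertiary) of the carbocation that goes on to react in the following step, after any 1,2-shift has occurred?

Step 1: Unassisted departure of Cl⁻ (taking the C–Cl bonding pair) generates a secondary carbocation.
Step 2: A 1,2-hydride shift from the adjacent sec-butyl carbon moves the positive charge from the secondary centre to an adjacent carbon, generating a more stable tertiary carbocation.
The cation rearranges from secondary to tertiary via a 1,2-hydride shift from the adjacent sec-butyl carbon; the tertiary cation is what reacts next.

tertiary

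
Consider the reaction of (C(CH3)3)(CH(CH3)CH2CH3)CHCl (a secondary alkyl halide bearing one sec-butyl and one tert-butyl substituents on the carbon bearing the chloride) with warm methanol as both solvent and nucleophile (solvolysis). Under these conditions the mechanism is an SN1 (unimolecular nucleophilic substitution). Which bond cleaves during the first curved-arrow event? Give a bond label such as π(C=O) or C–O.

Step 1: Rate-determining heterolysis of the C–Cl bond gives Cl⁻ and a secondary carbocation.
The bond broken in this step is the C–Cl bond.

C–Cl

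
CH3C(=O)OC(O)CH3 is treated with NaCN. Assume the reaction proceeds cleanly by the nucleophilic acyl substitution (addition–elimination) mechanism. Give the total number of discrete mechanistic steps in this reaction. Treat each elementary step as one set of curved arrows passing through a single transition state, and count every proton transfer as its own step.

Step 1: A lone pair on the C of CN⁻ attacks the electrophilic acyl carbon; the π(C=O) electrons move onto oxygen, giving a tetrahedral intermediate.
Step 2: Elimination step: re-formation of the carbonyl π bond drives out CH3CO2⁻, giving the new acyl compound.
Total: 2 elementary steps.

2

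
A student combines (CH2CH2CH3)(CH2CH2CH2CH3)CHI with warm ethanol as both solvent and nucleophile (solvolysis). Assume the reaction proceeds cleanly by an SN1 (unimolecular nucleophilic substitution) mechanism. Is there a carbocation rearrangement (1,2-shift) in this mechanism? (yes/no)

The first-formed carbocation is secondary.
No single 1,2-shift to an adjacent carbon would produce a more-substituted cation than the one already present, so no rearrangement occurs.

no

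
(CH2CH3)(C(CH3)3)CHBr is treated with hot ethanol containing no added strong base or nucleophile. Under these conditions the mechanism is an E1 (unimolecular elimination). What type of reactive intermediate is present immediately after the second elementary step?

tertiary carbocation

Step 1: Rate-determining heterolysis of the C–Br bond gives Br⁻ and a secondary carbocation.
Step 2: A methyl group with its bonding pair migrates from the adjacent tert-butyl carbon to the cationic centre — a 1,2-methyl shift — upgrading the secondary cation to a tertiary one.
After step 2 the species present is a tertiary carbocation.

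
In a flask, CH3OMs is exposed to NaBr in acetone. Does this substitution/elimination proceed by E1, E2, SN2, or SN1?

Conditions: a methyl substrate with a strong nucleophile in the polar aprotic solvent acetone.
These conditions are the textbook signature of the SN2 pathway.
An unhindered substrate with a strong nucleophile in a polar aprotic solvent favours one-step backside displacement.

SN2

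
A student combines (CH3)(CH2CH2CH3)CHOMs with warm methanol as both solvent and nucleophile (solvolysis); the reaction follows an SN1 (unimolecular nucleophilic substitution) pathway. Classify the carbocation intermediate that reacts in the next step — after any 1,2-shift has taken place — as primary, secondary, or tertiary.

Step 1: Ionisation: the C–O σ-bond cleaves heterolytically; both bonding electrons depart with MsO⁻, leaving a secondary carbocation at the α-carbon.
No single 1,2-shift to an adjacent carbon would give a more-substituted cation, so no rearrangement occurs.

secondary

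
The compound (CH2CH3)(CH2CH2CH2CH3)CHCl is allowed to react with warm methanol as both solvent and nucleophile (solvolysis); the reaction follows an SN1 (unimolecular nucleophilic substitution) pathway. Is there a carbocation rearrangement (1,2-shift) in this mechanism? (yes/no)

no

The first-formed carbocation is secondary.
No single 1,2-shift to an adjacent carbon would produce a more-substituted cation than the one already present, so no rearrangement occurs.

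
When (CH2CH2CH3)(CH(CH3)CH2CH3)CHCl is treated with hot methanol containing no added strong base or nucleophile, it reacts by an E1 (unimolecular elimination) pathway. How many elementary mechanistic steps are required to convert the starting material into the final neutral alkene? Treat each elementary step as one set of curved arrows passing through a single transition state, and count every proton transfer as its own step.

Step 1: Rate-determining heterolysis of the C–Cl bond gives Cl⁻ and a secondary carbocation.
Step 2: Carbocation rearrangement: a 1,2-hydride shift from the adjacent sec-butyl carbon converts the initially-formed secondary cation into the more stable tertiary cation.
Step 3: A weak base (a methanol molecule from the solvent) removes a proton from a carbon adjacent to the cationic centre; the electrons of that C–H bond become the new π(C=C) bond, giving the alkene.
Total: 3 elementary steps.

3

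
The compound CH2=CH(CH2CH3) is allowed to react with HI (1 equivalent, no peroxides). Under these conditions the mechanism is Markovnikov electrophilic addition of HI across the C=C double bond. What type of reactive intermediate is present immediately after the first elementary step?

secondary carbocation

Step 1: The π electrons of the C=C bond attack a proton of HI; Markovnikov addition places the new C–H on the less-substituted alkene carbon, so the positive charge ends up on the more-substituted carbon — a secondary carbocation. The H–I bond breaks heterolytically, releasing I⁻.
After step 1 the species present is a secondary carbocation.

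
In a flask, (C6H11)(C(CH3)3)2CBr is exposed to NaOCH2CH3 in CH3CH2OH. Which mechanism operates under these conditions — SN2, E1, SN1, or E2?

Conditions: a strong base with a tertiary substrate bearing a β-hydrogen.
These conditions are the textbook signature of the E2 pathway.
A strong (often hindered) base removes a β-H in concert with loss of the leaving group — bimolecular elimination.

E2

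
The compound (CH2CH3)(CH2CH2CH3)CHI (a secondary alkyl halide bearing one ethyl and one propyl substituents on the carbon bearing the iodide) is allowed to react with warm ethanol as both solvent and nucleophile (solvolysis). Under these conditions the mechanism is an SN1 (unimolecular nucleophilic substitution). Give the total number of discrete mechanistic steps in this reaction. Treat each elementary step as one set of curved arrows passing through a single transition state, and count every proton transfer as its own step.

Step 1: Ionisation: the C–I σ-bond cleaves heterolytically; both bonding electrons depart with I⁻, leaving a secondary carbocation at the α-carbon.
(No 1,2-shift: no single shift to an adjacent carbon would give a more stable cation.)
Step 2: A lone pair on the oxygen of CH3CH2OH attacks the carbocation, forming a new C–O σ-bond and an oxonium ion.
Step 3: A second solvent molecule removes the proton on oxygen, giving the neutral ether product.
Total: 3 elementary steps.

3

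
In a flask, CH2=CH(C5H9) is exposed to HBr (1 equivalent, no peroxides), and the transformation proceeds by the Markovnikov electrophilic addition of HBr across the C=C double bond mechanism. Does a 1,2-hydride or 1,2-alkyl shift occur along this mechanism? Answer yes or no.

yes

The first-formed carbocation is secondary.
The adjacent cyclopentyl carbon already bears 2 other carbon substituents and has a hydrogen to migrate; after a 1,2-hydride shift from that carbon the positive charge sits on a tertiary centre.
Tertiary is more stable than secondary, so the shift occurs.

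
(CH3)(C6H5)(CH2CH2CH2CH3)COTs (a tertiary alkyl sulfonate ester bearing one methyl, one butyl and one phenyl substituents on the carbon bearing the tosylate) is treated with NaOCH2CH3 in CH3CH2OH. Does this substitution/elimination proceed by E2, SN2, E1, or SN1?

Conditions: a strong base with a tertiary substrate bearing a β-hydrogen.
These conditions are the textbook signature of the E2 pathway.
A strong (often hindered) base removes a β-H in concert with loss of the leaving group — bimolecular elimination.

E2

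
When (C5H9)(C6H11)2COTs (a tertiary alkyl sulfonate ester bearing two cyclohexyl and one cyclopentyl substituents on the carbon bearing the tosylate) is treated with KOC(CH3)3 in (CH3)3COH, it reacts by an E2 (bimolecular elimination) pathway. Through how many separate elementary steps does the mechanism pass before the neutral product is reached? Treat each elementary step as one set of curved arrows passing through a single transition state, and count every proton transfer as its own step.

Step 1: In one step, (CH3)3CO⁻ pulls off a β-proton, the C–O bond cleaves, and a C=C double bond forms between the α- and β-carbons (E2, anti elimination).
Total: 1 elementary step.

1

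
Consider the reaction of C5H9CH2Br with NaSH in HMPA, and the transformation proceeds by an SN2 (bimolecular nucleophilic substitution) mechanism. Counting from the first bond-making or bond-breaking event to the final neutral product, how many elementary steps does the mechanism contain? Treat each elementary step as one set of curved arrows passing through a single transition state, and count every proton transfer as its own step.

Step 1: Backside attack by HS⁻ on the carbon bearing the bromide: the new C–S bond forms as the C–Br bond breaks, with Walden inversion at carbon.
Total: 1 elementary step.

1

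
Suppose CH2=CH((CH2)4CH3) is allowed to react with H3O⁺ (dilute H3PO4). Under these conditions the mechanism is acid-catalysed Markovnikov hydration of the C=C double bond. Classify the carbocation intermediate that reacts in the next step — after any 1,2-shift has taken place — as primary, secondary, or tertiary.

Step 1: Protonation of the alkene by H3O⁺: the π bond acts as the nucleophile and picks up H⁺, giving the more stable (Markovnikov) secondary carbocation. H2O is released.
No single 1,2-shift to an adjacent carbon would give a more-substituted cation, so no rearrangement occurs.

secondary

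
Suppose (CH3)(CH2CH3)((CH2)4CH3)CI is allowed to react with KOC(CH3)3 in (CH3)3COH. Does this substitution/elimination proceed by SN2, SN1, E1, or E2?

E2

Conditions: a strong/bulky base with a tertiary substrate bearing a β-hydrogen.
These conditions are the textbook signature of the E2 pathway.
A strong (often hindered) base removes a β-H in concert with loss of the leaving group — bimolecular elimination.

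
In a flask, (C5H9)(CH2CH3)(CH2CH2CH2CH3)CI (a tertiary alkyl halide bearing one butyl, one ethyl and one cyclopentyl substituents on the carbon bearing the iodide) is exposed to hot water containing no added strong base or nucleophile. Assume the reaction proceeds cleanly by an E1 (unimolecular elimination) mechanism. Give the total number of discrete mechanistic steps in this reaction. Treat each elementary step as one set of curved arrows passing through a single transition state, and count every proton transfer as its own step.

Step 1: Ionisation: the C–I σ-bond cleaves heterolytically; both bonding electrons depart with I⁻, leaving a tertiary carbocation at the α-carbon.
(No 1,2-shift: no single shift to an adjacent carbon would give a more stable cation.)
Step 2: A water molecule (solvent) deprotonates a β-carbon; as the C–H bond breaks, those electrons form the new alkene π bond.
Total: 2 elementary steps.

2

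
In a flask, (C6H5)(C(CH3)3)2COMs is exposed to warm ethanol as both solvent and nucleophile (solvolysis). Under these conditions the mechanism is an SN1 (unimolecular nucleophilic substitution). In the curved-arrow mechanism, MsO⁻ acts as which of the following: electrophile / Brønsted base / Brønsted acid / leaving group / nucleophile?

leaving group

Step 1: Ionisation: the C–O σ-bond cleaves heterolytically; both bonding electrons depart with MsO⁻, leaving a tertiary carbocation at the α-carbon.
MsO⁻ departs with both electrons of the breaking σ-bond — that is the definition of a leaving group.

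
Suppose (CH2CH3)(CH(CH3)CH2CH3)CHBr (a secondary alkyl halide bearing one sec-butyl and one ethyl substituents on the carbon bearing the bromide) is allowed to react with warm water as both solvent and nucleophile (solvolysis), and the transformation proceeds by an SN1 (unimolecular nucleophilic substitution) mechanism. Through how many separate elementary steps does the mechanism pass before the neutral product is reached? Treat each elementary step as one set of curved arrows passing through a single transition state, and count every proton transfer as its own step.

4

Step 1: Ionisation: the C–Br σ-bond cleaves heterolytically; both bonding electrons depart with Br⁻, leaving a secondary carbocation at the α-carbon.
Step 2: A hydride (H with its bonding pair) migrates from the adjacent sec-butyl carbon to the cationic centre — a 1,2-hydride shift — upgrading the secondary cation to a tertiary one.
Step 3: A lone pair on the oxygen of H2O attacks the carbocation, forming a new C–O σ-bond and an oxonium ion.
Step 4: A second solvent molecule removes the proton on oxygen, giving the neutral alcohol product.
Total: 4 elementary steps.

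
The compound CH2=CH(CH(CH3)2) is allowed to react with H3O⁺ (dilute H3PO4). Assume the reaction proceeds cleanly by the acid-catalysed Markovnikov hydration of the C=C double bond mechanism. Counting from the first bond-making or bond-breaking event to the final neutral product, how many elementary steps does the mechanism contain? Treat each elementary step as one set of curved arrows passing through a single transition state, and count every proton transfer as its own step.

Step 1: The π electrons of the C=C bond attack a proton of H3O⁺; Markovnikov addition places the new C–H on the less-substituted alkene carbon, so the positive charge ends up on the more-substituted carbon — a secondary carbocation. H2O is released.
Step 2: A hydride (H with its bonding pair) migrates from the adjacent isopropyl carbon to the cationic centre — a 1,2-hydride shift — upgrading the secondary cation to a tertiary one.
Step 3: Water acts as the nucleophile: an oxygen lone pair bonds to the cationic carbon, giving an oxonium-ion intermediate.
Step 4: H2O removes a proton from the oxonium oxygen, regenerating H3O⁺ and giving the neutral alcohol.
Total: 4 elementary steps.

4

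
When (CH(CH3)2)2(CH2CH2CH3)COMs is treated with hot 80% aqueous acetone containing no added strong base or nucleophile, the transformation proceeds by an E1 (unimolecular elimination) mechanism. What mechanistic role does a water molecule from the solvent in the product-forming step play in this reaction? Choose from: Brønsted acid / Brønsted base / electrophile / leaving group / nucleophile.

Step 2: A water molecule (solvent) deprotonates a β-carbon; as the C–H bond breaks, those electrons form the new alkene π bond.
A water molecule from the solvent in the product-forming step accepts a proton in a proton-transfer step — a Brønsted base.

Brønsted base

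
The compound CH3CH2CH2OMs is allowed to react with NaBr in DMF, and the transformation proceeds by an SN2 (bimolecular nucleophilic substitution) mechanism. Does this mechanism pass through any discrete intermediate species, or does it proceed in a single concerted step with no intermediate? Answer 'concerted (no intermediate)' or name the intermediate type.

concerted (no intermediate)

Br⁻ attacks the back face of the α-carbon while MsO⁻ departs with the C–O bonding pair — a single concerted displacement through a pentacoordinate transition state.
All bond changes occur in one transition state; no discrete intermediate is formed.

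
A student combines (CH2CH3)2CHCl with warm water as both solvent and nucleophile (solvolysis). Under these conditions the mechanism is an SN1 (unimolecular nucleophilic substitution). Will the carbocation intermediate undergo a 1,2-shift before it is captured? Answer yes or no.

The first-formed carbocation is secondary.
No single 1,2-shift to an adjacent carbon would produce a more-substituted cation than the one already present, so no rearrangement occurs.

no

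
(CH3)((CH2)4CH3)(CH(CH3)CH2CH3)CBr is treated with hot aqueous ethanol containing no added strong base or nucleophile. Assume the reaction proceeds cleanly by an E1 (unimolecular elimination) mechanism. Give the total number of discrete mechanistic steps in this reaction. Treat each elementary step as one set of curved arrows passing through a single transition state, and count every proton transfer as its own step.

Step 1: Ionisation: the C–Br σ-bond cleaves heterolytically; both bonding electrons depart with Br⁻, leaving a tertiary carbocation at the α-carbon.
(No 1,2-shift: no single shift to an adjacent carbon would give a more stable cation.)
Step 2: A water (or ethanol) molecule (solvent) deprotonates a β-carbon; as the C–H bond breaks, those electrons form the new alkene π bond.
Total: 2 elementary steps.

2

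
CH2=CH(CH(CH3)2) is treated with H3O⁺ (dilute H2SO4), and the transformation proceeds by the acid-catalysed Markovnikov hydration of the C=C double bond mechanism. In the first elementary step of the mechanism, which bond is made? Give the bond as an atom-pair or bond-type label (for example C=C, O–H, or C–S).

Step 1: Protonation of the alkene by H3O⁺: the π bond acts as the nucleophile and picks up H⁺, giving the more stable (Markovnikov) secondary carbocation. H2O is released.
The bond formed in this step is the C–H bond.

C–H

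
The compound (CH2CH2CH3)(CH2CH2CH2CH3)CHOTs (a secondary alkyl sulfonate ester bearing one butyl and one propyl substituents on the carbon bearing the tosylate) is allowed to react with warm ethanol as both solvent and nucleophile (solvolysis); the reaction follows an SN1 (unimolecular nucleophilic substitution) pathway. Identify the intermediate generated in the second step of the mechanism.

Step 1: Rate-determining heterolysis of the C–O bond gives TsO⁻ and a secondary carbocation.
Step 2: A lone pair on the oxygen of CH3CH2OH attacks the carbocation, forming a new C–O σ-bond and an oxonium ion.
After step 2 the species present is an oxonium ion.

oxonium ion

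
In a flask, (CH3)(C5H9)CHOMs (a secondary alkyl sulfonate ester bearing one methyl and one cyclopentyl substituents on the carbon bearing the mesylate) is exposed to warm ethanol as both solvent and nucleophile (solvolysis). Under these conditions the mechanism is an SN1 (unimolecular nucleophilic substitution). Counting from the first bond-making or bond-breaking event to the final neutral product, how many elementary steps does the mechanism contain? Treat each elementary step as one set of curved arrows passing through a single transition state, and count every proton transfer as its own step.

4

Step 1: Ionisation: the C–O σ-bond cleaves heterolytically; both bonding electrons depart with MsO⁻, leaving a secondary carbocation at the α-carbon.
Step 2: A 1,2-hydride shift from the adjacent cyclopentyl carbon moves the positive charge from the secondary centre to an adjacent carbon, generating a more stable tertiary carbocation.
Step 3: Nucleophilic capture: the oxygen of CH3CH2OH bonds to the cationic carbon, producing an oxonium-ion intermediate.
Step 4: Deprotonation of the oxonium oxygen by solvent ethanol yields the neutral ether.
Total: 4 elementary steps.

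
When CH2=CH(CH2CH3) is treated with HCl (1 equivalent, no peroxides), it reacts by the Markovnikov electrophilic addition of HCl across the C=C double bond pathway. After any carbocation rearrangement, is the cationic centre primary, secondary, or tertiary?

secondary

Step 1: The π electrons of the C=C bond attack a proton of HCl; Markovnikov addition places the new C–H on the less-substituted alkene carbon, so the positive charge ends up on the more-substituted carbon — a secondary carbocation. The H–Cl bond breaks heterolytically, releasing Cl⁻.
No single 1,2-shift to an adjacent carbon would give a more-substituted cation, so no rearrangement occurs.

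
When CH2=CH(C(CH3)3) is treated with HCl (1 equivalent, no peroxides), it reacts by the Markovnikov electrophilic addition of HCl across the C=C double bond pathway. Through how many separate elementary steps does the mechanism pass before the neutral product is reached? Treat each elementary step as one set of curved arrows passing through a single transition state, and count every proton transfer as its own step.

3

Step 1: The π electrons of the C=C bond attack a proton of HCl; Markovnikov addition places the new C–H on the less-substituted alkene carbon, so the positive charge ends up on the more-substituted carbon — a secondary carbocation. The H–Cl bond breaks heterolytically, releasing Cl⁻.
Step 2: A 1,2-methyl shift from the adjacent tert-butyl carbon moves the positive charge from the secondary centre to an adjacent carbon, generating a more stable tertiary carbocation.
Step 3: Cl⁻ captures the cation: a lone pair on Cl⁻ fills the empty p orbital, producing the alkyl halide product.
Total: 3 elementary steps.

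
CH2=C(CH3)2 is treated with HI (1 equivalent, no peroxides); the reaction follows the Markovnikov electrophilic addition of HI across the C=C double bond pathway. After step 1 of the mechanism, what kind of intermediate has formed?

Step 1: The π electrons of the C=C bond attack a proton of HI; Markovnikov addition places the new C–H on the less-substituted alkene carbon, so the positive charge ends up on the more-substituted carbon — a tertiary carbocation. The H–I bond breaks heterolytically, releasing I⁻.
After step 1 the species present is a tertiary carbocation.

tertiary carbocation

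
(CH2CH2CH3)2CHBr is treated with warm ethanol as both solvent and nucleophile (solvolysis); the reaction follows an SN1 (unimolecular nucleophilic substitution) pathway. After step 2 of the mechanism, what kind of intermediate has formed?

oxonium ion

Step 1: Ionisation: the C–Br σ-bond cleaves heterolytically; both bonding electrons depart with Br⁻, leaving a secondary carbocation at the α-carbon.
Step 2: A lone pair on the oxygen of CH3CH2OH attacks the carbocation, forming a new C–O σ-bond and an oxonium ion.
After step 2 the species present is an oxonium ion.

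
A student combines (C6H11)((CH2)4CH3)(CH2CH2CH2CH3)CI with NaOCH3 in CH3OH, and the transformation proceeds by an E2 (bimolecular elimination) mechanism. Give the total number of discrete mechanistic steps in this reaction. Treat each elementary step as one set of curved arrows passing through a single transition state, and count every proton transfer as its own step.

Step 1: The strong base CH3O⁻ removes a β-hydrogen; in the same concerted event the electrons of the breaking C–H bond form the new π(C=C) bond and the C–I σ-bond breaks, expelling I⁻. Anti-periplanar geometry; one transition state.
Total: 1 elementary step.

1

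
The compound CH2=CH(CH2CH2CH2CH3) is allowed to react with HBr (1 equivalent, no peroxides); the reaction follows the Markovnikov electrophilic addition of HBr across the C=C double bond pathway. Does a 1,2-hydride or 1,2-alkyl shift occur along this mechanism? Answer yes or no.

no

The first-formed carbocation is secondary.
No single 1,2-shift to an adjacent carbon would produce a more-substituted cation than the one already present, so no rearrangement occurs.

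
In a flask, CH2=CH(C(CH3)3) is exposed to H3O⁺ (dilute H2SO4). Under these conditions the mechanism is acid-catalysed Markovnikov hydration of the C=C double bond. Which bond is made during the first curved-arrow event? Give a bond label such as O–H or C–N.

Step 1: Electrophilic addition begins with the π(C=C) electrons forming a bond to the proton of H3O⁺. Following Markovnikov's rule, the resulting cation is secondary. H2O is released.
The bond formed in this step is the C–H bond.

C–H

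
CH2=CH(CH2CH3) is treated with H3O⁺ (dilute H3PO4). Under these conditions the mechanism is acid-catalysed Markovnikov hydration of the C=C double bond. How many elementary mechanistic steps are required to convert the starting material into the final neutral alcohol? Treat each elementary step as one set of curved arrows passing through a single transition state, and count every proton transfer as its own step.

3

Step 1: The π electrons of the C=C bond attack a proton of H3O⁺; Markovnikov addition places the new C–H on the less-substituted alkene carbon, so the positive charge ends up on the more-substituted carbon — a secondary carbocation. H2O is released.
(No 1,2-shift: no single shift to an adjacent carbon would give a more stable cation.)
Step 2: Nucleophilic capture of the cation by H2O produces the protonated alcohol (an oxonium ion).
Step 3: H2O removes a proton from the oxonium oxygen, regenerating H3O⁺ and giving the neutral alcohol.
Total: 3 elementary steps.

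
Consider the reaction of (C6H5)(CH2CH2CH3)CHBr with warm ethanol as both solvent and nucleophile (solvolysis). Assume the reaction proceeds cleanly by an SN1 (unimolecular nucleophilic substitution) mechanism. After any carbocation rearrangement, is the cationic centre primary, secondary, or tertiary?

secondary

Step 1: Unassisted departure of Br⁻ (taking the C–Br bonding pair) generates a secondary carbocation.
No single 1,2-shift to an adjacent carbon would give a more-substituted cation, so no rearrangement occurs.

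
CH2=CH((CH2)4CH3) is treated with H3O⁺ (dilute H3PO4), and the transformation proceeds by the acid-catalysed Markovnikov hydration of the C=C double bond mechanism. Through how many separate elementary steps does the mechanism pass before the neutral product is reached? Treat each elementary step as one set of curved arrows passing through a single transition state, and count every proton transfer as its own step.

Step 1: The π electrons of the C=C bond attack a proton of H3O⁺; Markovnikov addition places the new C–H on the less-substituted alkene carbon, so the positive charge ends up on the more-substituted carbon — a secondary carbocation. H2O is released.
(No 1,2-shift: no single shift to an adjacent carbon would give a more stable cation.)
Step 2: Nucleophilic capture of the cation by H2O produces the protonated alcohol (an oxonium ion).
Step 3: H2O removes a proton from the oxonium oxygen, regenerating H3O⁺ and giving the neutral alcohol.
Total: 3 elementary steps.

3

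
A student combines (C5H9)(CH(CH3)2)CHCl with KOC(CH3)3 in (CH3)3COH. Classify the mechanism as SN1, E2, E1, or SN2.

E2

Conditions: a strong/bulky base with a secondary substrate bearing a β-hydrogen.
These conditions are the textbook signature of the E2 pathway.
A strong (often hindered) base removes a β-H in concert with loss of the leaving group — bimolecular elimination.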